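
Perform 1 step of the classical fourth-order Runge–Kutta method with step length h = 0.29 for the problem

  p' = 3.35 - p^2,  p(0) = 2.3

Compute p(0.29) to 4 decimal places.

1.9864

RK4: k1 = f(s_n, p_n); k2 = f(s_n + h/2, p_n + (h/2)·k1); k3 = f(s_n + h/2, p_n + (h/2)·k2); k4 = f(s_n + h, p_n + h·k3); p_{n+1} = p_n + (h/6)·(k1 + 2k2 + 2k3 + k4).
s=0.000000, p=2.300000:
  k1 = f(0.000000, 2.300000) = -1.940000
  k2 = f(0.145000, 2.018700) = -0.725150
  k3 = f(0.145000, 2.194853) = -1.467381
  k4 = f(0.290000, 1.874460) = -0.163598
  p ← 2.300000 + (0.29/6)·(k1 + 2k2 + 2k3 + k4) = 1.986381
p(0.29) ≈ 1.9864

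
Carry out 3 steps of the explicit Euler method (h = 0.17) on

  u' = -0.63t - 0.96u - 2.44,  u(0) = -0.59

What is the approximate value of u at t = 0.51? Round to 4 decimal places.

-1.4497

Euler: u_{n+1} = u_n + h·f(t_n, u_n).
t=0.000000, u=-0.590000: f=-1.873600 → u ← -0.590000 + 0.17·(-1.873600) = -0.908512
t=0.170000, u=-0.908512: f=-1.674928 → u ← -0.908512 + 0.17·(-1.674928) = -1.193250
t=0.340000, u=-1.193250: f=-1.508680 → u ← -1.193250 + 0.17·(-1.508680) = -1.449725
u(0.51) ≈ -1.4497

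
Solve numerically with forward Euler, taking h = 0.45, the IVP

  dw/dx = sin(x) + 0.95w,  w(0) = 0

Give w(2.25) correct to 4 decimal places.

2.3527

Euler: w_{n+1} = w_n + h·f(x_n, w_n).
x=0.000000, w=0.000000: f=0.000000 → w ← 0.000000 + 0.45·0.000000 = 0.000000
x=0.450000, w=0.000000: f=0.434966 → w ← 0.000000 + 0.45·0.434966 = 0.195734
x=0.900000, w=0.195734: f=0.969275 → w ← 0.195734 + 0.45·0.969275 = 0.631908
x=1.350000, w=0.631908: f=1.576036 → w ← 0.631908 + 0.45·1.576036 = 1.341124
x=1.800000, w=1.341124: f=2.247916 → w ← 1.341124 + 0.45·2.247916 = 2.352686
w(2.25) ≈ 2.3527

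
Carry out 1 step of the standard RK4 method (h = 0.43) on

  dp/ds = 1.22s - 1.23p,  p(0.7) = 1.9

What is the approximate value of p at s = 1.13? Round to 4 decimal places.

1.5007

RK4: k1 = f(s_n, p_n); k2 = f(s_n + h/2, p_n + (h/2)·k1); k3 = f(s_n + h/2, p_n + (h/2)·k2); k4 = f(s_n + h, p_n + h·k3); p_{n+1} = p_n + (h/6)·(k1 + 2k2 + 2k3 + k4).
s=0.700000, p=1.900000:
  k1 = f(0.700000, 1.900000) = -1.483000
  k2 = f(0.915000, 1.581155) = -0.828521
  k3 = f(0.915000, 1.721868) = -1.001598
  k4 = f(1.130000, 1.469313) = -0.428655
  p ← 1.900000 + (0.43/6)·(k1 + 2k2 + 2k3 + k4) = 1.500681
p(1.13) ≈ 1.5007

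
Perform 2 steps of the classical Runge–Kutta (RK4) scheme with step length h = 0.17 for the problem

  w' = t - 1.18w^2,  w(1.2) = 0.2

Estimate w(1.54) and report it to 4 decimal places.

RK4: k1 = f(t_n, w_n); k2 = f(t_n + h/2, w_n + (h/2)·k1); k3 = f(t_n + h/2, w_n + (h/2)·k2); k4 = f(t_n + h, w_n + h·k3); w_{n+1} = w_n + (h/6)·(k1 + 2k2 + 2k3 + k4).
t=1.200000, w=0.200000:
  k1 = f(1.200000, 0.200000) = 1.152800
  k2 = f(1.285000, 0.297988) = 1.180220
  k3 = f(1.285000, 0.300319) = 1.178574
  k4 = f(1.370000, 0.400358) = 1.180862
  w ← 0.200000 + (0.17/6)·(k1 + 2k2 + 2k3 + k4) = 0.399785
t=1.370000, w=0.399785:
  k1 = f(1.370000, 0.399785) = 1.181403
  k2 = f(1.455000, 0.500205) = 1.159758
  k3 = f(1.455000, 0.498365) = 1.161926
  k4 = f(1.540000, 0.597313) = 1.118996
  w ← 0.399785 + (0.17/6)·(k1 + 2k2 + 2k3 + k4) = 0.596526
w(1.54) ≈ 0.5965

0.5965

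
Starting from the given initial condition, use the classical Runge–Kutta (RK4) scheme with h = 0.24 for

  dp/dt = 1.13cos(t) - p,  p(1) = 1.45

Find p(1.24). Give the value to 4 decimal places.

1.2444

RK4: k1 = f(t_n, p_n); k2 = f(t_n + h/2, p_n + (h/2)·k1); k3 = f(t_n + h/2, p_n + (h/2)·k2); k4 = f(t_n + h, p_n + h·k3); p_{n+1} = p_n + (h/6)·(k1 + 2k2 + 2k3 + k4).
t=1.000000, p=1.450000:
  k1 = f(1.000000, 1.450000) = -0.839458
  k2 = f(1.120000, 1.349265) = -0.856944
  k3 = f(1.120000, 1.347167) = -0.854846
  k4 = f(1.240000, 1.244837) = -0.877817
  p ← 1.450000 + (0.24/6)·(k1 + 2k2 + 2k3 + k4) = 1.244366
p(1.24) ≈ 1.2444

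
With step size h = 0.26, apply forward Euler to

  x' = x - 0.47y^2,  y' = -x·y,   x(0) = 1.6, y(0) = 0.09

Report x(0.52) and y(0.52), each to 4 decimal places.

2.5386, 0.0250

Euler on (x,y): x_{n+1} = x_n + h·x', y_{n+1} = y_n + h·y'.
0.000000: (1.600000, 0.090000); f=(1.596193, -0.144000) → (2.015010, 0.052560)
0.260000: (2.015010, 0.052560); f=(2.013712, -0.105909) → (2.538575, 0.025024)
(x(0.52), y(0.52)) ≈ (2.5386, 0.0250)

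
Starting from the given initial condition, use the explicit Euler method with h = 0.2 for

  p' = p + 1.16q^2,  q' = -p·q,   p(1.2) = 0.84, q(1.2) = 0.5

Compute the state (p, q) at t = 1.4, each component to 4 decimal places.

1.0660, 0.4160

Euler on (p,q): p_{n+1} = p_n + h·p', q_{n+1} = q_n + h·q'.
1.200000: (0.840000, 0.500000); f=(1.130000, -0.420000) → (1.066000, 0.416000)
(p(1.4), q(1.4)) ≈ (1.0660, 0.4160)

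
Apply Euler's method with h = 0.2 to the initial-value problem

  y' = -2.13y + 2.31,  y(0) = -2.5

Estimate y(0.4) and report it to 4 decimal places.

Euler: y_{n+1} = y_n + h·f(t_n, y_n).
t=0.000000, y=-2.500000: f=7.635000 → y ← -2.500000 + 0.2·7.635000 = -0.973000
t=0.200000, y=-0.973000: f=4.382490 → y ← -0.973000 + 0.2·4.382490 = -0.096502
y(0.4) ≈ -0.0965

-0.0965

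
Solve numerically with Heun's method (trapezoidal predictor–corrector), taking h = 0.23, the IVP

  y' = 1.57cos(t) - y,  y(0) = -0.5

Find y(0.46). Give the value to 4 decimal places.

Heun: k1 = f(t_n, y_n); k2 = f(t_n + h, y_n + h·k1); y_{n+1} = y_n + (h/2)·(k1 + k2).
t=0.000000, y=-0.500000:
  k1 = f(0.000000, -0.500000) = 2.070000
  k2 = f(0.230000, -0.023900) = 1.552556
  y ← -0.500000 + (0.23/2)·(2.070000 + 1.552556) = -0.083406
t=0.230000, y=-0.083406:
  k1 = f(0.230000, -0.083406) = 1.612062
  k2 = f(0.460000, 0.287368) = 1.119434
  y ← -0.083406 + (0.23/2)·(1.612062 + 1.119434) = 0.230716
y(0.46) ≈ 0.2307

0.2307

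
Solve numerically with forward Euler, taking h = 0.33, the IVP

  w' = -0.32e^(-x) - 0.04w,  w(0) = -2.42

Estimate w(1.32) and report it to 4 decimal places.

Euler: w_{n+1} = w_n + h·f(x_n, w_n).
x=0.000000, w=-2.420000: f=-0.223200 → w ← -2.420000 + 0.33·(-0.223200) = -2.493656
x=0.330000, w=-2.493656: f=-0.130309 → w ← -2.493656 + 0.33·(-0.130309) = -2.536658
x=0.660000, w=-2.536658: f=-0.063926 → w ← -2.536658 + 0.33·(-0.063926) = -2.557754
x=0.990000, w=-2.557754: f=-0.016594 → w ← -2.557754 + 0.33·(-0.016594) = -2.563230
w(1.32) ≈ -2.5632

-2.5632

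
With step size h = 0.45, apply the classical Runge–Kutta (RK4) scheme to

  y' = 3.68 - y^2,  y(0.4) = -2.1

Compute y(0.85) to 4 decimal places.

RK4: k1 = f(s_n, y_n); k2 = f(s_n + h/2, y_n + (h/2)·k1); k3 = f(s_n + h/2, y_n + (h/2)·k2); k4 = f(s_n + h, y_n + h·k3); y_{n+1} = y_n + (h/6)·(k1 + 2k2 + 2k3 + k4).
s=0.400000, y=-2.100000:
  k1 = f(0.400000, -2.100000) = -0.730000
  k2 = f(0.625000, -2.264250) = -1.446828
  k3 = f(0.625000, -2.425536) = -2.203226
  k4 = f(0.850000, -3.091452) = -5.877075
  y ← -2.100000 + (0.45/6)·(k1 + 2k2 + 2k3 + k4) = -3.143039
y(0.85) ≈ -3.1430

-3.1430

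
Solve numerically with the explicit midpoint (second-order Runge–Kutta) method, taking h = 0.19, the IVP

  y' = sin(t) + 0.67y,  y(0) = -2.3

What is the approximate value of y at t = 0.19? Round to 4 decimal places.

-2.5934

Midpoint: k1 = f(t_n, y_n); k2 = f(t_n + h/2, y_n + (h/2)·k1); y_{n+1} = y_n + h·k2.
t=0.000000, y=-2.300000:
  k1 = f(0.000000, -2.300000) = -1.541000
  k2 = f(0.095000, -2.446395) = -1.544227
  y ← -2.300000 + 0.19·(-1.544227) = -2.593403
y(0.19) ≈ -2.5934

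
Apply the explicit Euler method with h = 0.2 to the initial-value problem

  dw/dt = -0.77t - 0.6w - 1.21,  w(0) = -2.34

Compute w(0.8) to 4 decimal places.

-2.3810

Euler: w_{n+1} = w_n + h·f(t_n, w_n).
t=0.000000, w=-2.340000: f=0.194000 → w ← -2.340000 + 0.2·0.194000 = -2.301200
t=0.200000, w=-2.301200: f=0.016720 → w ← -2.301200 + 0.2·0.016720 = -2.297856
t=0.400000, w=-2.297856: f=-0.139286 → w ← -2.297856 + 0.2·(-0.139286) = -2.325713
t=0.600000, w=-2.325713: f=-0.276572 → w ← -2.325713 + 0.2·(-0.276572) = -2.381028
w(0.8) ≈ -2.3810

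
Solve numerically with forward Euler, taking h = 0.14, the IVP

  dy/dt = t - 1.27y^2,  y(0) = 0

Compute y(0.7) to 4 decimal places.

Euler: y_{n+1} = y_n + h·f(t_n, y_n).
t=0.000000, y=0.000000: f=0.000000 → y ← 0.000000 + 0.14·0.000000 = 0.000000
t=0.140000, y=0.000000: f=0.140000 → y ← 0.000000 + 0.14·0.140000 = 0.019600
t=0.280000, y=0.019600: f=0.279512 → y ← 0.019600 + 0.14·0.279512 = 0.058732
t=0.420000, y=0.058732: f=0.415619 → y ← 0.058732 + 0.14·0.415619 = 0.116918
t=0.560000, y=0.116918: f=0.542639 → y ← 0.116918 + 0.14·0.542639 = 0.192888
y(0.7) ≈ 0.1929

0.1929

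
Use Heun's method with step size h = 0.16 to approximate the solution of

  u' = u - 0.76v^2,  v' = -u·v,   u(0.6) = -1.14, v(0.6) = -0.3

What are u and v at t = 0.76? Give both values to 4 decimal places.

Heun on (u,v): k1 = f(t_n, state_n); k2 = f(t_n + h, state_n + h·k1); state_{n+1} = state_n + (h/2)·(k1 + k2).
0.600000: (-1.140000, -0.300000)
  k1 = (-1.208400, -0.342000)
  predictor → (-1.333344, -0.354720)
  k2 = (-1.428972, -0.472964)
  → (-1.350990, -0.365197)
(u(0.76), v(0.76)) ≈ (-1.3510, -0.3652)

-1.3510, -0.3652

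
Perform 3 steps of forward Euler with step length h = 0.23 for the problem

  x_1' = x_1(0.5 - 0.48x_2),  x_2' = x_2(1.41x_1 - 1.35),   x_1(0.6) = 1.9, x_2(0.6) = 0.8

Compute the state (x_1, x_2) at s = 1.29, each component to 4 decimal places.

1.8770, 1.8255

Euler on (x_1,x_2): x_1_{n+1} = x_1_n + h·x_1', x_2_{n+1} = x_2_n + h·x_2'.
0.600000: (1.900000, 0.800000); f=(0.220400, 1.063200) → (1.950692, 1.044536)
0.830000: (1.950692, 1.044536); f=(-0.002687, 1.462847) → (1.950074, 1.380991)
1.060000: (1.950074, 1.380991); f=(-0.317620, 1.932841) → (1.877022, 1.825544)
(x_1(1.29), x_2(1.29)) ≈ (1.8770, 1.8255)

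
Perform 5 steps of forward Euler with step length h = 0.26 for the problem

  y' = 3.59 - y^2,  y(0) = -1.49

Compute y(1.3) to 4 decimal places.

Euler: y_{n+1} = y_n + h·f(t_n, y_n).
t=0.000000, y=-1.490000: f=1.369900 → y ← -1.490000 + 0.26·1.369900 = -1.133826
t=0.260000, y=-1.133826: f=2.304439 → y ← -1.133826 + 0.26·2.304439 = -0.534672
t=0.520000, y=-0.534672: f=3.304126 → y ← -0.534672 + 0.26·3.304126 = 0.324401
t=0.780000, y=0.324401: f=3.484764 → y ← 0.324401 + 0.26·3.484764 = 1.230439
t=1.040000, y=1.230439: f=2.076019 → y ← 1.230439 + 0.26·2.076019 = 1.770204
y(1.3) ≈ 1.7702

1.7702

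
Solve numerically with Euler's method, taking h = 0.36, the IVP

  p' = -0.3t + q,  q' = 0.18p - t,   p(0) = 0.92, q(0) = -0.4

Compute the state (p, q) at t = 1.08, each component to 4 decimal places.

Euler on (p,q): p_{n+1} = p_n + h·p', q_{n+1} = q_n + h·q'.
0.000000: (0.920000, -0.400000); f=(-0.400000, 0.165600) → (0.776000, -0.340384)
0.360000: (0.776000, -0.340384); f=(-0.448384, -0.220320) → (0.614582, -0.419699)
0.720000: (0.614582, -0.419699); f=(-0.635699, -0.609375) → (0.385730, -0.639074)
(p(1.08), q(1.08)) ≈ (0.3857, -0.6391)

0.3857, -0.6391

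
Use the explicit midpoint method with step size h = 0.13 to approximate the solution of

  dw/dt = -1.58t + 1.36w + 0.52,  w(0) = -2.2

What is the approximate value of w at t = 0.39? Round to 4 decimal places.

-3.6052

Midpoint: k1 = f(t_n, w_n); k2 = f(t_n + h/2, w_n + (h/2)·k1); w_{n+1} = w_n + h·k2.
t=0.000000, w=-2.200000:
  k1 = f(0.000000, -2.200000) = -2.472000
  k2 = f(0.065000, -2.360680) = -2.793225
  w ← -2.200000 + 0.13·(-2.793225) = -2.563119
t=0.130000, w=-2.563119:
  k1 = f(0.130000, -2.563119) = -3.171242
  k2 = f(0.195000, -2.769250) = -3.554280
  w ← -2.563119 + 0.13·(-3.554280) = -3.025176
t=0.260000, w=-3.025176:
  k1 = f(0.260000, -3.025176) = -4.005039
  k2 = f(0.325000, -3.285503) = -4.461784
  w ← -3.025176 + 0.13·(-4.461784) = -3.605208
w(0.39) ≈ -3.6052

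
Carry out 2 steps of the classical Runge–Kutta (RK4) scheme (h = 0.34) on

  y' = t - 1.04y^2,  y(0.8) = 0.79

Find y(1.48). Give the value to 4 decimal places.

RK4: k1 = f(t_n, y_n); k2 = f(t_n + h/2, y_n + (h/2)·k1); k3 = f(t_n + h/2, y_n + (h/2)·k2); k4 = f(t_n + h, y_n + h·k3); y_{n+1} = y_n + (h/6)·(k1 + 2k2 + 2k3 + k4).
t=0.800000, y=0.790000:
  k1 = f(0.800000, 0.790000) = 0.150936
  k2 = f(0.970000, 0.815659) = 0.278088
  k3 = f(0.970000, 0.837275) = 0.240929
  k4 = f(1.140000, 0.871916) = 0.349353
  y ← 0.790000 + (0.34/6)·(k1 + 2k2 + 2k3 + k4) = 0.877172
t=1.140000, y=0.877172:
  k1 = f(1.140000, 0.877172) = 0.339793
  k2 = f(1.310000, 0.934936) = 0.400930
  k3 = f(1.310000, 0.945330) = 0.380606
  k4 = f(1.480000, 1.006578) = 0.426273
  y ← 0.877172 + (0.34/6)·(k1 + 2k2 + 2k3 + k4) = 1.009156
y(1.48) ≈ 1.0092

1.0092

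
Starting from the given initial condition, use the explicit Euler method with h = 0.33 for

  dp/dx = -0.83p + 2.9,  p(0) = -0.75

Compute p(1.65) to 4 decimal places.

Euler: p_{n+1} = p_n + h·f(x_n, p_n).
x=0.000000, p=-0.750000: f=3.522500 → p ← -0.750000 + 0.33·3.522500 = 0.412425
x=0.330000, p=0.412425: f=2.557687 → p ← 0.412425 + 0.33·2.557687 = 1.256462
x=0.660000, p=1.256462: f=1.857137 → p ← 1.256462 + 0.33·1.857137 = 1.869317
x=0.990000, p=1.869317: f=1.348467 → p ← 1.869317 + 0.33·1.348467 = 2.314311
x=1.320000, p=2.314311: f=0.979122 → p ← 2.314311 + 0.33·0.979122 = 2.637421
p(1.65) ≈ 2.6374

2.6374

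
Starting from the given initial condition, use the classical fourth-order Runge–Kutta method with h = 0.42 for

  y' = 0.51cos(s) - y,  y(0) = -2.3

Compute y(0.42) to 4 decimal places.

RK4: k1 = f(s_n, y_n); k2 = f(s_n + h/2, y_n + (h/2)·k1); k3 = f(s_n + h/2, y_n + (h/2)·k2); k4 = f(s_n + h, y_n + h·k3); y_{n+1} = y_n + (h/6)·(k1 + 2k2 + 2k3 + k4).
s=0.000000, y=-2.300000:
  k1 = f(0.000000, -2.300000) = 2.810000
  k2 = f(0.210000, -1.709900) = 2.208696
  k3 = f(0.210000, -1.836174) = 2.334970
  k4 = f(0.420000, -1.319313) = 1.784988
  y ← -2.300000 + (0.42/6)·(k1 + 2k2 + 2k3 + k4) = -1.342238
y(0.42) ≈ -1.3422

-1.3422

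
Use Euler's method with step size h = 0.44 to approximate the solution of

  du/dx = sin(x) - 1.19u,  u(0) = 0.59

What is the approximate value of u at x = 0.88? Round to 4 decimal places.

0.3213

Euler: u_{n+1} = u_n + h·f(x_n, u_n).
x=0.000000, u=0.590000: f=-0.702100 → u ← 0.590000 + 0.44·(-0.702100) = 0.281076
x=0.440000, u=0.281076: f=0.091459 → u ← 0.281076 + 0.44·0.091459 = 0.321318
u(0.88) ≈ 0.3213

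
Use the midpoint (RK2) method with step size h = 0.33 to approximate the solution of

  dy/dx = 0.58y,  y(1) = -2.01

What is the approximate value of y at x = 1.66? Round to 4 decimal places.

Midpoint: k1 = f(x_n, y_n); k2 = f(x_n + h/2, y_n + (h/2)·k1); y_{n+1} = y_n + h·k2.
x=1.000000, y=-2.010000:
  k1 = f(1.000000, -2.010000) = -1.165800
  k2 = f(1.165000, -2.202357) = -1.277367
  y ← -2.010000 + 0.33·(-1.277367) = -2.431531
x=1.330000, y=-2.431531:
  k1 = f(1.330000, -2.431531) = -1.410288
  k2 = f(1.495000, -2.664229) = -1.545253
  y ← -2.431531 + 0.33·(-1.545253) = -2.941464
y(1.66) ≈ -2.9415

-2.9415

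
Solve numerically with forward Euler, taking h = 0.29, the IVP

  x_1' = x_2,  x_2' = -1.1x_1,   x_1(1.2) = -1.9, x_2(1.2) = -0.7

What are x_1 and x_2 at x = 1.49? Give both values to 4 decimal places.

-2.1030, -0.0939

Euler on (x_1,x_2): x_1_{n+1} = x_1_n + h·x_1', x_2_{n+1} = x_2_n + h·x_2'.
1.200000: (-1.900000, -0.700000); f=(-0.700000, 2.090000) → (-2.103000, -0.093900)
(x_1(1.49), x_2(1.49)) ≈ (-2.1030, -0.0939)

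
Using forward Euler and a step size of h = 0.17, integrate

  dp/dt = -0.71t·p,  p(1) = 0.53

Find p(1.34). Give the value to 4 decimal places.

0.4002

Euler: p_{n+1} = p_n + h·f(t_n, p_n).
t=1.000000, p=0.530000: f=-0.376300 → p ← 0.530000 + 0.17·(-0.376300) = 0.466029
t=1.170000, p=0.466029: f=-0.387130 → p ← 0.466029 + 0.17·(-0.387130) = 0.400217
p(1.34) ≈ 0.4002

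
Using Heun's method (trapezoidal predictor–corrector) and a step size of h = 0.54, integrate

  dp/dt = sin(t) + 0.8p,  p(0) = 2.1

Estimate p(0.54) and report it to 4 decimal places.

Heun: k1 = f(t_n, p_n); k2 = f(t_n + h, p_n + h·k1); p_{n+1} = p_n + (h/2)·(k1 + k2).
t=0.000000, p=2.100000:
  k1 = f(0.000000, 2.100000) = 1.680000
  k2 = f(0.540000, 3.007200) = 2.919896
  p ← 2.100000 + (0.54/2)·(1.680000 + 2.919896) = 3.341972
p(0.54) ≈ 3.3420

3.3420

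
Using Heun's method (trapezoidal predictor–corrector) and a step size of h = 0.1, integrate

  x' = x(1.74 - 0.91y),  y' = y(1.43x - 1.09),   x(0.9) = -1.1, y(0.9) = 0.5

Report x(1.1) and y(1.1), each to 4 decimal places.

-1.4526, 0.2833

Heun on (x,y): k1 = f(s_n, state_n); k2 = f(s_n + h, state_n + h·k1); state_{n+1} = state_n + (h/2)·(k1 + k2).
0.900000: (-1.100000, 0.500000)
  k1 = (-1.413500, -1.331500)
  predictor → (-1.241350, 0.366850)
  k2 = (-1.745545, -1.051073)
  → (-1.257952, 0.380871)
1.000000: (-1.257952, 0.380871)
  k1 = (-1.752840, -1.100288)
  predictor → (-1.433236, 0.270842)
  k2 = (-2.140586, -0.850318)
  → (-1.452624, 0.283341)
(x(1.1), y(1.1)) ≈ (-1.4526, 0.2833)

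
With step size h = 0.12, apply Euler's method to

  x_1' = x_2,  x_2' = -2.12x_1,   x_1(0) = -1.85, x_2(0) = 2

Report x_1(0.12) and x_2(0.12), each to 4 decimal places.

-1.6100, 2.4706

Euler on (x_1,x_2): x_1_{n+1} = x_1_n + h·x_1', x_2_{n+1} = x_2_n + h·x_2'.
0.000000: (-1.850000, 2.000000); f=(2.000000, 3.922000) → (-1.610000, 2.470640)
(x_1(0.12), x_2(0.12)) ≈ (-1.6100, 2.4706)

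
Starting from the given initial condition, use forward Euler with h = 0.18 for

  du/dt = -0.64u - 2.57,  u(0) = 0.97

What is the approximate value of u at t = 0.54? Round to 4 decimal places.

-0.5622

Euler: u_{n+1} = u_n + h·f(t_n, u_n).
t=0.000000, u=0.970000: f=-3.190800 → u ← 0.970000 + 0.18·(-3.190800) = 0.395656
t=0.180000, u=0.395656: f=-2.823220 → u ← 0.395656 + 0.18·(-2.823220) = -0.112524
t=0.360000, u=-0.112524: f=-2.497985 → u ← -0.112524 + 0.18·(-2.497985) = -0.562161
u(0.54) ≈ -0.5622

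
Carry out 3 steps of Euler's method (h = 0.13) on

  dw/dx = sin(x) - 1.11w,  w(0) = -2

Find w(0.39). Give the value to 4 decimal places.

-1.2053

Euler: w_{n+1} = w_n + h·f(x_n, w_n).
x=0.000000, w=-2.000000: f=2.220000 → w ← -2.000000 + 0.13·2.220000 = -1.711400
x=0.130000, w=-1.711400: f=2.029288 → w ← -1.711400 + 0.13·2.029288 = -1.447593
x=0.260000, w=-1.447593: f=1.863908 → w ← -1.447593 + 0.13·1.863908 = -1.205284
w(0.39) ≈ -1.2053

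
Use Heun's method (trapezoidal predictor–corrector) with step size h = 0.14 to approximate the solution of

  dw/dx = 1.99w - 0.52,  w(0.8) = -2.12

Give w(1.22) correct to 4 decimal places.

Heun: k1 = f(x_n, w_n); k2 = f(x_n + h, w_n + h·k1); w_{n+1} = w_n + (h/2)·(k1 + k2).
x=0.800000, w=-2.120000:
  k1 = f(0.800000, -2.120000) = -4.738800
  k2 = f(0.940000, -2.783432) = -6.059030
  w ← -2.120000 + (0.14/2)·(-4.738800 + (-6.059030)) = -2.875848
x=0.940000, w=-2.875848:
  k1 = f(0.940000, -2.875848) = -6.242938
  k2 = f(1.080000, -3.749859) = -7.982220
  w ← -2.875848 + (0.14/2)·(-6.242938 + (-7.982220)) = -3.871609
x=1.080000, w=-3.871609:
  k1 = f(1.080000, -3.871609) = -8.224502
  k2 = f(1.220000, -5.023039) = -10.515848
  w ← -3.871609 + (0.14/2)·(-8.224502 + (-10.515848)) = -5.183434
w(1.22) ≈ -5.1834

-5.1834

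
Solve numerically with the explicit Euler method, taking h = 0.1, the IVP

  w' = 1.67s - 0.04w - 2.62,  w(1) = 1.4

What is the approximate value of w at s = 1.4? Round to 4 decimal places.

1.0999

Euler: w_{n+1} = w_n + h·f(s_n, w_n).
s=1.000000, w=1.400000: f=-1.006000 → w ← 1.400000 + 0.1·(-1.006000) = 1.299400
s=1.100000, w=1.299400: f=-0.834976 → w ← 1.299400 + 0.1·(-0.834976) = 1.215902
s=1.200000, w=1.215902: f=-0.664636 → w ← 1.215902 + 0.1·(-0.664636) = 1.149439
s=1.300000, w=1.149439: f=-0.494978 → w ← 1.149439 + 0.1·(-0.494978) = 1.099941
w(1.4) ≈ 1.0999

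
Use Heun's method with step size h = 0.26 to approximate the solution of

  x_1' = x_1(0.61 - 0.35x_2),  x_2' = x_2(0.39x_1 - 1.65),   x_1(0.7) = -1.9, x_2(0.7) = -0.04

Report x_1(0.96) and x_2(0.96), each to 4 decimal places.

Heun on (x_1,x_2): k1 = f(x_n, state_n); k2 = f(x_n + h, state_n + h·k1); state_{n+1} = state_n + (h/2)·(k1 + k2).
0.700000: (-1.900000, -0.040000)
  k1 = (-1.185600, 0.095640)
  predictor → (-2.208256, -0.015134)
  k2 = (-1.358733, 0.038004)
  → (-2.230763, -0.022626)
(x_1(0.96), x_2(0.96)) ≈ (-2.2308, -0.0226)

-2.2308, -0.0226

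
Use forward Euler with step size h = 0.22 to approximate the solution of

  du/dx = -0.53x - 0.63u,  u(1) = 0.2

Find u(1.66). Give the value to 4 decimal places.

-0.2491

Euler: u_{n+1} = u_n + h·f(x_n, u_n).
x=1.000000, u=0.200000: f=-0.656000 → u ← 0.200000 + 0.22·(-0.656000) = 0.055680
x=1.220000, u=0.055680: f=-0.681678 → u ← 0.055680 + 0.22·(-0.681678) = -0.094289
x=1.440000, u=-0.094289: f=-0.703798 → u ← -0.094289 + 0.22·(-0.703798) = -0.249125
u(1.66) ≈ -0.2491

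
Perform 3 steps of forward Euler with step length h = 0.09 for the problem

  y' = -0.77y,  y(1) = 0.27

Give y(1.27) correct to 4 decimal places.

Euler: y_{n+1} = y_n + h·f(t_n, y_n).
t=1.000000, y=0.270000: f=-0.207900 → y ← 0.270000 + 0.09·(-0.207900) = 0.251289
t=1.090000, y=0.251289: f=-0.193493 → y ← 0.251289 + 0.09·(-0.193493) = 0.233875
t=1.180000, y=0.233875: f=-0.180083 → y ← 0.233875 + 0.09·(-0.180083) = 0.217667
y(1.27) ≈ 0.2177

0.2177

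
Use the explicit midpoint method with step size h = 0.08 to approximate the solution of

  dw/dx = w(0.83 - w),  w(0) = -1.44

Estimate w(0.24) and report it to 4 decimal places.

Midpoint: k1 = f(x_n, w_n); k2 = f(x_n + h/2, w_n + (h/2)·k1); w_{n+1} = w_n + h·k2.
x=0.000000, w=-1.440000:
  k1 = f(0.000000, -1.440000) = -3.268800
  k2 = f(0.040000, -1.570752) = -3.770986
  w ← -1.440000 + 0.08·(-3.770986) = -1.741679
x=0.080000, w=-1.741679:
  k1 = f(0.080000, -1.741679) = -4.479039
  k2 = f(0.120000, -1.920840) = -5.283926
  w ← -1.741679 + 0.08·(-5.283926) = -2.164393
x=0.160000, w=-2.164393:
  k1 = f(0.160000, -2.164393) = -6.481043
  k2 = f(0.200000, -2.423635) = -7.885622
  w ← -2.164393 + 0.08·(-7.885622) = -2.795243
w(0.24) ≈ -2.7952

-2.7952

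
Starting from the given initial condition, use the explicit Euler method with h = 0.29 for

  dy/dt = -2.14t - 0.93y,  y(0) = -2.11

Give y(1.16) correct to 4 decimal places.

-1.4990

Euler: y_{n+1} = y_n + h·f(t_n, y_n).
t=0.000000, y=-2.110000: f=1.962300 → y ← -2.110000 + 0.29·1.962300 = -1.540933
t=0.290000, y=-1.540933: f=0.812468 → y ← -1.540933 + 0.29·0.812468 = -1.305317
t=0.580000, y=-1.305317: f=-0.027255 → y ← -1.305317 + 0.29·(-0.027255) = -1.313221
t=0.870000, y=-1.313221: f=-0.640504 → y ← -1.313221 + 0.29·(-0.640504) = -1.498967
y(1.16) ≈ -1.4990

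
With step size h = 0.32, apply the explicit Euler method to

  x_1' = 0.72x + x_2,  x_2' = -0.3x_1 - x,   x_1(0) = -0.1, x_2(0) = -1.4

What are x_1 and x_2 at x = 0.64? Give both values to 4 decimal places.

-0.9192, -1.4402

Euler on (x_1,x_2): x_1_{n+1} = x_1_n + h·x_1', x_2_{n+1} = x_2_n + h·x_2'.
0.000000: (-0.100000, -1.400000); f=(-1.400000, 0.030000) → (-0.548000, -1.390400)
0.320000: (-0.548000, -1.390400); f=(-1.160000, -0.155600) → (-0.919200, -1.440192)
(x_1(0.64), x_2(0.64)) ≈ (-0.9192, -1.4402)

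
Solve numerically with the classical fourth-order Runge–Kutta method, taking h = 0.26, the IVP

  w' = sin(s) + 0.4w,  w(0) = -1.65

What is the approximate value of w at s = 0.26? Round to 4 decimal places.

RK4: k1 = f(s_n, w_n); k2 = f(s_n + h/2, w_n + (h/2)·k1); k3 = f(s_n + h/2, w_n + (h/2)·k2); k4 = f(s_n + h, w_n + h·k3); w_{n+1} = w_n + (h/6)·(k1 + 2k2 + 2k3 + k4).
s=0.000000, w=-1.650000:
  k1 = f(0.000000, -1.650000) = -0.660000
  k2 = f(0.130000, -1.735800) = -0.564686
  k3 = f(0.130000, -1.723409) = -0.559730
  k4 = f(0.260000, -1.795530) = -0.461131
  w ← -1.650000 + (0.26/6)·(k1 + 2k2 + 2k3 + k4) = -1.796032
w(0.26) ≈ -1.7960

-1.7960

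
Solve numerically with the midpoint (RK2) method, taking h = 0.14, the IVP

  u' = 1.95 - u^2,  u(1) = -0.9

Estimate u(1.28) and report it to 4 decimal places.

-0.5022

Midpoint: k1 = f(s_n, u_n); k2 = f(s_n + h/2, u_n + (h/2)·k1); u_{n+1} = u_n + h·k2.
s=1.000000, u=-0.900000:
  k1 = f(1.000000, -0.900000) = 1.140000
  k2 = f(1.070000, -0.820200) = 1.277272
  u ← -0.900000 + 0.14·1.277272 = -0.721182
s=1.140000, u=-0.721182:
  k1 = f(1.140000, -0.721182) = 1.429897
  k2 = f(1.210000, -0.621089) = 1.564248
  u ← -0.721182 + 0.14·1.564248 = -0.502187
u(1.28) ≈ -0.5022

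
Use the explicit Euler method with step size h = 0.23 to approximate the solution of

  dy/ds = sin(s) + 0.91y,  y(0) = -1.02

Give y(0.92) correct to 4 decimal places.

Euler: y_{n+1} = y_n + h·f(s_n, y_n).
s=0.000000, y=-1.020000: f=-0.928200 → y ← -1.020000 + 0.23·(-0.928200) = -1.233486
s=0.230000, y=-1.233486: f=-0.894495 → y ← -1.233486 + 0.23·(-0.894495) = -1.439220
s=0.460000, y=-1.439220: f=-0.865742 → y ← -1.439220 + 0.23·(-0.865742) = -1.638340
s=0.690000, y=-1.638340: f=-0.854353 → y ← -1.638340 + 0.23·(-0.854353) = -1.834842
y(0.92) ≈ -1.8348

-1.8348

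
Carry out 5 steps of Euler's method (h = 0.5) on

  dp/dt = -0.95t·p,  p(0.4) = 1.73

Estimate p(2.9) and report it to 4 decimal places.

-0.0037

Euler: p_{n+1} = p_n + h·f(t_n, p_n).
t=0.400000, p=1.730000: f=-0.657400 → p ← 1.730000 + 0.5·(-0.657400) = 1.401300
t=0.900000, p=1.401300: f=-1.198111 → p ← 1.401300 + 0.5·(-1.198111) = 0.802244
t=1.400000, p=0.802244: f=-1.066985 → p ← 0.802244 + 0.5·(-1.066985) = 0.268752
t=1.900000, p=0.268752: f=-0.485097 → p ← 0.268752 + 0.5·(-0.485097) = 0.026203
t=2.400000, p=0.026203: f=-0.059744 → p ← 0.026203 + 0.5·(-0.059744) = -0.003668
p(2.9) ≈ -0.0037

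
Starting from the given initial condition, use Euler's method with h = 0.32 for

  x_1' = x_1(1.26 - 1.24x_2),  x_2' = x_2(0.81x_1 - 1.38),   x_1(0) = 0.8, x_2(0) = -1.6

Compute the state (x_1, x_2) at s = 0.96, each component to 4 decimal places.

5.7918, -1.6309

Euler on (x_1,x_2): x_1_{n+1} = x_1_n + h·x_1', x_2_{n+1} = x_2_n + h·x_2'.
0.000000: (0.800000, -1.600000); f=(2.595200, 1.171200) → (1.630464, -1.225216)
0.320000: (1.630464, -1.225216); f=(4.531496, 0.072685) → (3.080543, -1.201957)
0.640000: (3.080543, -1.201957); f=(8.472806, -1.340470) → (5.791841, -1.630907)
(x_1(0.96), x_2(0.96)) ≈ (5.7918, -1.6309)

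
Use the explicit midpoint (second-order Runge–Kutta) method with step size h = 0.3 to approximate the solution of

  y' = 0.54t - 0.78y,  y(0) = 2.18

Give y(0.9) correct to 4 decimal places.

1.2674

Midpoint: k1 = f(t_n, y_n); k2 = f(t_n + h/2, y_n + (h/2)·k1); y_{n+1} = y_n + h·k2.
t=0.000000, y=2.180000:
  k1 = f(0.000000, 2.180000) = -1.700400
  k2 = f(0.150000, 1.924940) = -1.420453
  y ← 2.180000 + 0.3·(-1.420453) = 1.753864
t=0.300000, y=1.753864:
  k1 = f(0.300000, 1.753864) = -1.206014
  k2 = f(0.450000, 1.572962) = -0.983910
  y ← 1.753864 + 0.3·(-0.983910) = 1.458691
t=0.600000, y=1.458691:
  k1 = f(0.600000, 1.458691) = -0.813779
  k2 = f(0.750000, 1.336624) = -0.637567
  y ← 1.458691 + 0.3·(-0.637567) = 1.267421
y(0.9) ≈ 1.2674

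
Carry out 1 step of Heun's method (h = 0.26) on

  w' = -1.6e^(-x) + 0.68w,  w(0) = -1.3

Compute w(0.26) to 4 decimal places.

Heun: k1 = f(x_n, w_n); k2 = f(x_n + h, w_n + h·k1); w_{n+1} = w_n + (h/2)·(k1 + k2).
x=0.000000, w=-1.300000:
  k1 = f(0.000000, -1.300000) = -2.484000
  k2 = f(0.260000, -1.945840) = -2.556854
  w ← -1.300000 + (0.26/2)·(-2.484000 + (-2.556854)) = -1.955311
w(0.26) ≈ -1.9553

-1.9553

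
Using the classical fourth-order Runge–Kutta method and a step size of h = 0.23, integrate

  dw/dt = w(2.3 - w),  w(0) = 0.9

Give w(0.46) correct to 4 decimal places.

RK4: k1 = f(t_n, w_n); k2 = f(t_n + h/2, w_n + (h/2)·k1); k3 = f(t_n + h/2, w_n + (h/2)·k2); k4 = f(t_n + h, w_n + h·k3); w_{n+1} = w_n + (h/6)·(k1 + 2k2 + 2k3 + k4).
t=0.000000, w=0.900000:
  k1 = f(0.000000, 0.900000) = 1.260000
  k2 = f(0.115000, 1.044900) = 1.311454
  k3 = f(0.115000, 1.050817) = 1.312663
  k4 = f(0.230000, 1.201912) = 1.319805
  w ← 0.900000 + (0.23/6)·(k1 + 2k2 + 2k3 + k4) = 1.200075
t=0.230000, w=1.200075:
  k1 = f(0.230000, 1.200075) = 1.319993
  k2 = f(0.345000, 1.351874) = 1.281747
  k3 = f(0.345000, 1.347476) = 1.283503
  k4 = f(0.460000, 1.495281) = 1.203281
  w ← 1.200075 + (0.23/6)·(k1 + 2k2 + 2k3 + k4) = 1.493469
w(0.46) ≈ 1.4935

1.4935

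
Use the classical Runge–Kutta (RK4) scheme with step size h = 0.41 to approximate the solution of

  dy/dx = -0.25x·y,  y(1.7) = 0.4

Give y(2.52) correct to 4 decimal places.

RK4: k1 = f(x_n, y_n); k2 = f(x_n + h/2, y_n + (h/2)·k1); k3 = f(x_n + h/2, y_n + (h/2)·k2); k4 = f(x_n + h, y_n + h·k3); y_{n+1} = y_n + (h/6)·(k1 + 2k2 + 2k3 + k4).
x=1.700000, y=0.400000:
  k1 = f(1.700000, 0.400000) = -0.170000
  k2 = f(1.905000, 0.365150) = -0.173903
  k3 = f(1.905000, 0.364350) = -0.173522
  k4 = f(2.110000, 0.328856) = -0.173472
  y ← 0.400000 + (0.41/6)·(k1 + 2k2 + 2k3 + k4) = 0.329048
x=2.110000, y=0.329048:
  k1 = f(2.110000, 0.329048) = -0.173573
  k2 = f(2.315000, 0.293466) = -0.169843
  k3 = f(2.315000, 0.294230) = -0.170286
  k4 = f(2.520000, 0.259231) = -0.163316
  y ← 0.329048 + (0.41/6)·(k1 + 2k2 + 2k3 + k4) = 0.259543
y(2.52) ≈ 0.2595

0.2595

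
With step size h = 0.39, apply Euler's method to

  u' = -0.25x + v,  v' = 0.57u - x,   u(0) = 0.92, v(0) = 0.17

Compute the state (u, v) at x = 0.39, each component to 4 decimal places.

0.9863, 0.3745

Euler on (u,v): u_{n+1} = u_n + h·u', v_{n+1} = v_n + h·v'.
0.000000: (0.920000, 0.170000); f=(0.170000, 0.524400) → (0.986300, 0.374516)
(u(0.39), v(0.39)) ≈ (0.9863, 0.3745)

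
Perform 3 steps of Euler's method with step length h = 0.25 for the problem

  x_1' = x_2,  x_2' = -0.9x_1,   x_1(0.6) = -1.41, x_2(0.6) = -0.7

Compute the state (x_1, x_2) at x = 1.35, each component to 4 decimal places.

-1.6872, 0.3520

Euler on (x_1,x_2): x_1_{n+1} = x_1_n + h·x_1', x_2_{n+1} = x_2_n + h·x_2'.
0.600000: (-1.410000, -0.700000); f=(-0.700000, 1.269000) → (-1.585000, -0.382750)
0.850000: (-1.585000, -0.382750); f=(-0.382750, 1.426500) → (-1.680687, -0.026125)
1.100000: (-1.680687, -0.026125); f=(-0.026125, 1.512619) → (-1.687219, 0.352030)
(x_1(1.35), x_2(1.35)) ≈ (-1.6872, 0.3520)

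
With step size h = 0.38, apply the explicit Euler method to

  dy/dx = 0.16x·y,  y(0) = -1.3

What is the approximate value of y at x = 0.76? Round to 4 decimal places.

Euler: y_{n+1} = y_n + h·f(x_n, y_n).
x=0.000000, y=-1.300000: f=0.000000 → y ← -1.300000 + 0.38·0.000000 = -1.300000
x=0.380000, y=-1.300000: f=-0.079040 → y ← -1.300000 + 0.38·(-0.079040) = -1.330035
y(0.76) ≈ -1.3300

-1.3300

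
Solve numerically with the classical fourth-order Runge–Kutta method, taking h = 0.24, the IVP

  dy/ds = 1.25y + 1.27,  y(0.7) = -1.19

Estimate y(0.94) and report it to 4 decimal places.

RK4: k1 = f(s_n, y_n); k2 = f(s_n + h/2, y_n + (h/2)·k1); k3 = f(s_n + h/2, y_n + (h/2)·k2); k4 = f(s_n + h, y_n + h·k3); y_{n+1} = y_n + (h/6)·(k1 + 2k2 + 2k3 + k4).
s=0.700000, y=-1.190000:
  k1 = f(0.700000, -1.190000) = -0.217500
  k2 = f(0.820000, -1.216100) = -0.250125
  k3 = f(0.820000, -1.220015) = -0.255019
  k4 = f(0.940000, -1.251204) = -0.294006
  y ← -1.190000 + (0.24/6)·(k1 + 2k2 + 2k3 + k4) = -1.250872
y(0.94) ≈ -1.2509

-1.2509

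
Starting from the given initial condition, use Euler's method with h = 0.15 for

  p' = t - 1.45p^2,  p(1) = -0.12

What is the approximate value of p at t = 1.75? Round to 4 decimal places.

Euler: p_{n+1} = p_n + h·f(t_n, p_n).
t=1.000000, p=-0.120000: f=0.979120 → p ← -0.120000 + 0.15·0.979120 = 0.026868
t=1.150000, p=0.026868: f=1.148953 → p ← 0.026868 + 0.15·1.148953 = 0.199211
t=1.300000, p=0.199211: f=1.242457 → p ← 0.199211 + 0.15·1.242457 = 0.385579
t=1.450000, p=0.385579: f=1.234426 → p ← 0.385579 + 0.15·1.234426 = 0.570743
t=1.600000, p=0.570743: f=1.127665 → p ← 0.570743 + 0.15·1.127665 = 0.739893
p(1.75) ≈ 0.7399

0.7399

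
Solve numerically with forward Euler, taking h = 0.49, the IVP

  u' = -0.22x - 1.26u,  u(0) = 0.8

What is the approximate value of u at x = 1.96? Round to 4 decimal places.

Euler: u_{n+1} = u_n + h·f(x_n, u_n).
x=0.000000, u=0.800000: f=-1.008000 → u ← 0.800000 + 0.49·(-1.008000) = 0.306080
x=0.490000, u=0.306080: f=-0.493461 → u ← 0.306080 + 0.49·(-0.493461) = 0.064284
x=0.980000, u=0.064284: f=-0.296598 → u ← 0.064284 + 0.49·(-0.296598) = -0.081049
x=1.470000, u=-0.081049: f=-0.221278 → u ← -0.081049 + 0.49·(-0.221278) = -0.189475
u(1.96) ≈ -0.1895

-0.1895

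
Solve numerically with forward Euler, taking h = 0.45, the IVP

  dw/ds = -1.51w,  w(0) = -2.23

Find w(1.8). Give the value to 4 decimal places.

-0.0235

Euler: w_{n+1} = w_n + h·f(s_n, w_n).
s=0.000000, w=-2.230000: f=3.367300 → w ← -2.230000 + 0.45·3.367300 = -0.714715
s=0.450000, w=-0.714715: f=1.079220 → w ← -0.714715 + 0.45·1.079220 = -0.229066
s=0.900000, w=-0.229066: f=0.345890 → w ← -0.229066 + 0.45·0.345890 = -0.073416
s=1.350000, w=-0.073416: f=0.110858 → w ← -0.073416 + 0.45·0.110858 = -0.023530
w(1.8) ≈ -0.0235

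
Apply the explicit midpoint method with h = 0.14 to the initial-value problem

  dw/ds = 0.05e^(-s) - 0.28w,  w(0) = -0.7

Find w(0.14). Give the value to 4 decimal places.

Midpoint: k1 = f(s_n, w_n); k2 = f(s_n + h/2, w_n + (h/2)·k1); w_{n+1} = w_n + h·k2.
s=0.000000, w=-0.700000:
  k1 = f(0.000000, -0.700000) = 0.246000
  k2 = f(0.070000, -0.682780) = 0.237798
  w ← -0.700000 + 0.14·0.237798 = -0.666708
w(0.14) ≈ -0.6667

-0.6667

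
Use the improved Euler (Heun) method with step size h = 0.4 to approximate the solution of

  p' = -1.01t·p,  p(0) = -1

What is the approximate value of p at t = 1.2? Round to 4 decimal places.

Heun: k1 = f(t_n, p_n); k2 = f(t_n + h, p_n + h·k1); p_{n+1} = p_n + (h/2)·(k1 + k2).
t=0.000000, p=-1.000000:
  k1 = f(0.000000, -1.000000) = 0.000000
  k2 = f(0.400000, -1.000000) = 0.404000
  p ← -1.000000 + (0.4/2)·(0.000000 + 0.404000) = -0.919200
t=0.400000, p=-0.919200:
  k1 = f(0.400000, -0.919200) = 0.371357
  k2 = f(0.800000, -0.770657) = 0.622691
  p ← -0.919200 + (0.4/2)·(0.371357 + 0.622691) = -0.720390
t=0.800000, p=-0.720390:
  k1 = f(0.800000, -0.720390) = 0.582075
  k2 = f(1.200000, -0.487560) = 0.590923
  p ← -0.720390 + (0.4/2)·(0.582075 + 0.590923) = -0.485791
p(1.2) ≈ -0.4858

-0.4858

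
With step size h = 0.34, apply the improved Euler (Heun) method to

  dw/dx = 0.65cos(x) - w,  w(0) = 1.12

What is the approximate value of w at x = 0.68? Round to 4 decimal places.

Heun: k1 = f(x_n, w_n); k2 = f(x_n + h, w_n + h·k1); w_{n+1} = w_n + (h/2)·(k1 + k2).
x=0.000000, w=1.120000:
  k1 = f(0.000000, 1.120000) = -0.470000
  k2 = f(0.340000, 0.960200) = -0.347409
  w ← 1.120000 + (0.34/2)·(-0.470000 + (-0.347409)) = 0.981040
x=0.340000, w=0.981040:
  k1 = f(0.340000, 0.981040) = -0.368250
  k2 = f(0.680000, 0.855835) = -0.350413
  w ← 0.981040 + (0.34/2)·(-0.368250 + (-0.350413)) = 0.858868
w(0.68) ≈ 0.8589

0.8589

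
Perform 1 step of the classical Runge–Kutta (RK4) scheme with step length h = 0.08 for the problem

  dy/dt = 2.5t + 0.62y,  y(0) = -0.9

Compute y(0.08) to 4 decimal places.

RK4: k1 = f(t_n, y_n); k2 = f(t_n + h/2, y_n + (h/2)·k1); k3 = f(t_n + h/2, y_n + (h/2)·k2); k4 = f(t_n + h, y_n + h·k3); y_{n+1} = y_n + (h/6)·(k1 + 2k2 + 2k3 + k4).
t=0.000000, y=-0.900000:
  k1 = f(0.000000, -0.900000) = -0.558000
  k2 = f(0.040000, -0.922320) = -0.471838
  k3 = f(0.040000, -0.918874) = -0.469702
  k4 = f(0.080000, -0.937576) = -0.381297
  y ← -0.900000 + (0.08/6)·(k1 + 2k2 + 2k3 + k4) = -0.937632
y(0.08) ≈ -0.9376

-0.9376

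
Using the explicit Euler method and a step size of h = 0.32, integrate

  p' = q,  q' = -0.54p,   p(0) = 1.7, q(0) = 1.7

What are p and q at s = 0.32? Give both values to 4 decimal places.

Euler on (p,q): p_{n+1} = p_n + h·p', q_{n+1} = q_n + h·q'.
0.000000: (1.700000, 1.700000); f=(1.700000, -0.918000) → (2.244000, 1.406240)
(p(0.32), q(0.32)) ≈ (2.2440, 1.4062)

2.2440, 1.4062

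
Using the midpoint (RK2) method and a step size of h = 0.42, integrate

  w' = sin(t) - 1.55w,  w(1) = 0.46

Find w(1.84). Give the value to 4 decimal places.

0.5847

Midpoint: k1 = f(t_n, w_n); k2 = f(t_n + h/2, w_n + (h/2)·k1); w_{n+1} = w_n + h·k2.
t=1.000000, w=0.460000:
  k1 = f(1.000000, 0.460000) = 0.128471
  k2 = f(1.210000, 0.486979) = 0.180799
  w ← 0.460000 + 0.42·0.180799 = 0.535935
t=1.420000, w=0.535935:
  k1 = f(1.420000, 0.535935) = 0.157952
  k2 = f(1.630000, 0.569105) = 0.116135
  w ← 0.535935 + 0.42·0.116135 = 0.584712
w(1.84) ≈ 0.5847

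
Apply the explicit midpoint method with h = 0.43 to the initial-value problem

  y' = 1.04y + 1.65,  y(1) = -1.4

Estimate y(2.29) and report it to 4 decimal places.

-0.8957

Midpoint: k1 = f(x_n, y_n); k2 = f(x_n + h/2, y_n + (h/2)·k1); y_{n+1} = y_n + h·k2.
x=1.000000, y=-1.400000:
  k1 = f(1.000000, -1.400000) = 0.194000
  k2 = f(1.215000, -1.358290) = 0.237378
  y ← -1.400000 + 0.43·0.237378 = -1.297927
x=1.430000, y=-1.297927:
  k1 = f(1.430000, -1.297927) = 0.300156
  k2 = f(1.645000, -1.233394) = 0.367270
  y ← -1.297927 + 0.43·0.367270 = -1.140001
x=1.860000, y=-1.140001:
  k1 = f(1.860000, -1.140001) = 0.464399
  k2 = f(2.075000, -1.040155) = 0.568239
  y ← -1.140001 + 0.43·0.568239 = -0.895658
y(2.29) ≈ -0.8957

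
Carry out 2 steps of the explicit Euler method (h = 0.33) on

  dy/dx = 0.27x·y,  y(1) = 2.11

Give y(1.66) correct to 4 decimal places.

Euler: y_{n+1} = y_n + h·f(x_n, y_n).
x=1.000000, y=2.110000: f=0.569700 → y ← 2.110000 + 0.33·0.569700 = 2.298001
x=1.330000, y=2.298001: f=0.825212 → y ← 2.298001 + 0.33·0.825212 = 2.570321
y(1.66) ≈ 2.5703

2.5703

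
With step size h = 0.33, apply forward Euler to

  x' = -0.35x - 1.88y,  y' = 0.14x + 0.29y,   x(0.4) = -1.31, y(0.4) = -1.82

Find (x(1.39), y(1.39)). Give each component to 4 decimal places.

Euler on (x,y): x_{n+1} = x_n + h·x', y_{n+1} = y_n + h·y'.
0.400000: (-1.310000, -1.820000); f=(3.880100, -0.711200) → (-0.029567, -2.054696)
0.730000: (-0.029567, -2.054696); f=(3.873177, -0.600001) → (1.248581, -2.252696)
1.060000: (1.248581, -2.252696); f=(3.798066, -0.478481) → (2.501943, -2.410595)
(x(1.39), y(1.39)) ≈ (2.5019, -2.4106)

2.5019, -2.4106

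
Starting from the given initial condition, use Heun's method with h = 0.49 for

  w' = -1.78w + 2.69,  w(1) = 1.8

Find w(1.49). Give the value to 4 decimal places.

1.6580

Heun: k1 = f(t_n, w_n); k2 = f(t_n + h, w_n + h·k1); w_{n+1} = w_n + (h/2)·(k1 + k2).
t=1.000000, w=1.800000:
  k1 = f(1.000000, 1.800000) = -0.514000
  k2 = f(1.490000, 1.548140) = -0.065689
  w ← 1.800000 + (0.49/2)·(-0.514000 + (-0.065689)) = 1.657976
w(1.49) ≈ 1.6580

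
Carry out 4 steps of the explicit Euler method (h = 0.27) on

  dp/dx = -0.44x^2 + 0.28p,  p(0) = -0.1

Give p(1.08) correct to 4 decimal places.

Euler: p_{n+1} = p_n + h·f(x_n, p_n).
x=0.000000, p=-0.100000: f=-0.028000 → p ← -0.100000 + 0.27·(-0.028000) = -0.107560
x=0.270000, p=-0.107560: f=-0.062193 → p ← -0.107560 + 0.27·(-0.062193) = -0.124352
x=0.540000, p=-0.124352: f=-0.163123 → p ← -0.124352 + 0.27·(-0.163123) = -0.168395
x=0.810000, p=-0.168395: f=-0.335835 → p ← -0.168395 + 0.27·(-0.335835) = -0.259071
p(1.08) ≈ -0.2591

-0.2591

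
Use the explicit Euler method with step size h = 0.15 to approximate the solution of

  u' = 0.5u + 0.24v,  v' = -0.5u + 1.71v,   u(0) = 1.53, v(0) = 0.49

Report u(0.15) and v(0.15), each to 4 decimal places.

1.6624, 0.5009

Euler on (u,v): u_{n+1} = u_n + h·u', v_{n+1} = v_n + h·v'.
0.000000: (1.530000, 0.490000); f=(0.882600, 0.072900) → (1.662390, 0.500935)
(u(0.15), v(0.15)) ≈ (1.6624, 0.5009)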